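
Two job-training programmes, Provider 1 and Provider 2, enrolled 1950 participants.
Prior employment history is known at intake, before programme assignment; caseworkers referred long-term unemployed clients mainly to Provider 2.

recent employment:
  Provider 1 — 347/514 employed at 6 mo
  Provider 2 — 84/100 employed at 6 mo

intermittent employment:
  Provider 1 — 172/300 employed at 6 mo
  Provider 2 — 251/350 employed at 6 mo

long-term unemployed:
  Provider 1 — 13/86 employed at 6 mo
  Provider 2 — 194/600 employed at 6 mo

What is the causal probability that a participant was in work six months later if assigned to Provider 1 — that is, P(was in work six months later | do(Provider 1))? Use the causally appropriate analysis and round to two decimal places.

0.46

Provider 2 is higher inside every prior employment history stratum but Provider 1 is higher in aggregate. Whether to stratify depends on how prior employment history relates to the programme.
Nothing the programme does changes prior employment history; the imbalance is an allocation artefact. With prior employment history also predicting the outcome, the pooled figure is confounded, and the within-stratum comparison is the causal one.
Standardising Provider 1 to the population prior employment history mix: 0.315·347/514 + 0.333·172/300 + 0.352·13/86 = 0.457.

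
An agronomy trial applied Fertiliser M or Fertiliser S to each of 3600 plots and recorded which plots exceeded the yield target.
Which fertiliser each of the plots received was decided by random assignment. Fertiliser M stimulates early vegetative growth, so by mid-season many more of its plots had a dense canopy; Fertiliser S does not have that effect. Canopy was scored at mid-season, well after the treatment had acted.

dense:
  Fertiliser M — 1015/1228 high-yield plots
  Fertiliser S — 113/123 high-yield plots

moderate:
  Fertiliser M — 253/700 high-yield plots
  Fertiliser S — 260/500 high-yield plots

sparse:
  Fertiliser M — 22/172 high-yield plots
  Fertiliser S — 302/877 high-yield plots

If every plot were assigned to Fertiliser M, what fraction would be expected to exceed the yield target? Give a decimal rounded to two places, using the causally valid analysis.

The distribution of mid-season canopy is itself part of what the fertiliser does — it is an intermediate outcome. Holding it fixed would remove that part of the effect; the total effect is the pooled difference.
So P(outcome | do(Fertiliser M)) is just the pooled rate for Fertiliser M: 1290/2100 = 0.614.

0.61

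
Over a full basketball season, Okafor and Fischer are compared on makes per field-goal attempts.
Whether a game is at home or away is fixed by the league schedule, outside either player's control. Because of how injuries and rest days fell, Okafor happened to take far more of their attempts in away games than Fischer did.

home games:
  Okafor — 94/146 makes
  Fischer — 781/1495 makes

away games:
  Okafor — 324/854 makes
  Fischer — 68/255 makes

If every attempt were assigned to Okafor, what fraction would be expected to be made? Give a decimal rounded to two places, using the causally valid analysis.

0.54

The stratified and pooled comparisons disagree (Okafor wins within each game venue; Fischer wins overall), so the answer turns on the causal role of game venue.
Since game venue is a pre-existing factor (not a product of the player) and it affects the outcome on its own, it is a confounder. The stratified rates, not the pooled rate, identify the causal effect.
Standardising Okafor to the population game venue mix: 0.597·94/146 + 0.403·324/854 = 0.537.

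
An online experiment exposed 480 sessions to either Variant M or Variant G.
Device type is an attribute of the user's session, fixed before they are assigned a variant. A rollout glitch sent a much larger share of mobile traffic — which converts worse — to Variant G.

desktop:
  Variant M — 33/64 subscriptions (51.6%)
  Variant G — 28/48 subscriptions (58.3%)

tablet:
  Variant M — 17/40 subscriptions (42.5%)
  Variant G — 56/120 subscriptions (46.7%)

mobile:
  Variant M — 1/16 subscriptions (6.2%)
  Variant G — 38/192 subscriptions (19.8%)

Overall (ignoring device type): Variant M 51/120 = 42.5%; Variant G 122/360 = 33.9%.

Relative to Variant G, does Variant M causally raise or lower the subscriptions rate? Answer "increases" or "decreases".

decreases

Variant G is higher inside every device type stratum but Variant M is higher in aggregate. Whether to stratify depends on how device type relates to the variant.
Since device type is a pre-existing factor (not a product of the variant) and it affects the outcome on its own, it is a confounder. The stratified rates, not the pooled rate, identify the causal effect.
Within each level — desktop: 51.6% vs 58.3%; tablet: 42.5% vs 46.7%; mobile: 6.2% vs 19.8% — Variant G is higher every time.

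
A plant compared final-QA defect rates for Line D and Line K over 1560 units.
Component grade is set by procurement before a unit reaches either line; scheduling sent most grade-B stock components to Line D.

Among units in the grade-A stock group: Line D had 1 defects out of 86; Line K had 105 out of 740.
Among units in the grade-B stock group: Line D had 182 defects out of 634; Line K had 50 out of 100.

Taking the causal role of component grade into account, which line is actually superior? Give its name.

Line D is lower inside every component grade stratum but Line K is lower in aggregate. Whether to stratify depends on how component grade relates to the line.
Nothing the line does changes component grade; the imbalance is an allocation artefact. With component grade also predicting the outcome, the pooled figure is confounded, and the within-stratum comparison is the causal one.
Within each level — grade-A stock: 1.2% vs 14.2%; grade-B stock: 28.7% vs 50.0% — Line D is lower every time.

Line D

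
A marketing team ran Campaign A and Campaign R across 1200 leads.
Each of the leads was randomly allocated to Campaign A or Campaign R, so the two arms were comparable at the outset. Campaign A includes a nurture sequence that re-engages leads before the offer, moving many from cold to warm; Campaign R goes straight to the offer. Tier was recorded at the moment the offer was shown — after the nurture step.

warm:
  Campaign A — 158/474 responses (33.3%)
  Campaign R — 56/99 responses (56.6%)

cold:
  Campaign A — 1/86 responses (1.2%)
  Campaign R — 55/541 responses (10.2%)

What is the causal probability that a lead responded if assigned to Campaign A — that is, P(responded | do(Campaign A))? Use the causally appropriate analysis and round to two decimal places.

0.28

Campaign R is higher inside every engagement tier stratum but Campaign A is higher in aggregate. Whether to stratify depends on how engagement tier relates to the campaign.
Stratifying would compare campaigns among leads the campaigns themselves sorted into engagement tier groups — a form of selection on an intermediate. The unconditioned pooled rates give the total causal effect.
So P(outcome | do(Campaign A)) is just the pooled rate for Campaign A: 159/560 = 0.284.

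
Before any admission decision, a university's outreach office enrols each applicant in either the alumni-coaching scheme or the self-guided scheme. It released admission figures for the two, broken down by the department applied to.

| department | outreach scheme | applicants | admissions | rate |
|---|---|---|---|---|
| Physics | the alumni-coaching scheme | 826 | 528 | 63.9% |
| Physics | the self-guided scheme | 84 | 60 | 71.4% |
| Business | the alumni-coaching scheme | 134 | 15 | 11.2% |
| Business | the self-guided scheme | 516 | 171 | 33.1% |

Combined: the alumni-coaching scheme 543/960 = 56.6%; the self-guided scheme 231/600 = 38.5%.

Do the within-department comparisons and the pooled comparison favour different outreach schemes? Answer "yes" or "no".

yes

Within each department level (Physics 63.9% vs 71.4%; Business 11.2% vs 33.1%), the self-guided scheme has the higher rate every time. Pooled: 56.6% vs 38.5% — the alumni-coaching scheme has the higher rate overall. The two comparisons disagree.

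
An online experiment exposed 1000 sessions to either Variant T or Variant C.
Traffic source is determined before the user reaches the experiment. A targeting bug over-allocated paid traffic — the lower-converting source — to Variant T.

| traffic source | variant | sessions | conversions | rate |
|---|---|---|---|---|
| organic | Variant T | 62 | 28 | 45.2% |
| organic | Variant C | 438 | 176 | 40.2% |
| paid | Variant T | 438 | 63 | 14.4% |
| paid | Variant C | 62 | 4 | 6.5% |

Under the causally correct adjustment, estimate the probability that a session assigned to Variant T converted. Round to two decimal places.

0.30

Traffic source satisfies the back-door criterion: it is not a descendant of the variant, and it blocks the spurious path from variant to outcome. Adjusting for it (i.e., using the within-traffic source rates) gives the causal effect.
Standardising Variant T to the population traffic source mix: 0.500·28/62 + 0.500·63/438 = 0.298.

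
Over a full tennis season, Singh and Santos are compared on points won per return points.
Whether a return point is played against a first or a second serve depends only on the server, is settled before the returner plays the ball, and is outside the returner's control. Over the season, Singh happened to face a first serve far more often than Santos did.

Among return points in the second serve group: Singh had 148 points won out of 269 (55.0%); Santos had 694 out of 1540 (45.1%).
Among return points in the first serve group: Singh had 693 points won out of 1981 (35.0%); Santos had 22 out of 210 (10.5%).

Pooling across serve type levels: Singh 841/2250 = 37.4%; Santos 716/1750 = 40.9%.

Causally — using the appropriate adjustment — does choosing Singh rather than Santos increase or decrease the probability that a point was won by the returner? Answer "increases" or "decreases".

increases

Serve type satisfies the back-door criterion: it is not a descendant of the player, and it blocks the spurious path from player to outcome. Adjusting for it (i.e., using the within-serve type rates) gives the causal effect.
Within each level — second serve: 55.0% vs 45.1%; first serve: 35.0% vs 10.5% — Singh is higher every time.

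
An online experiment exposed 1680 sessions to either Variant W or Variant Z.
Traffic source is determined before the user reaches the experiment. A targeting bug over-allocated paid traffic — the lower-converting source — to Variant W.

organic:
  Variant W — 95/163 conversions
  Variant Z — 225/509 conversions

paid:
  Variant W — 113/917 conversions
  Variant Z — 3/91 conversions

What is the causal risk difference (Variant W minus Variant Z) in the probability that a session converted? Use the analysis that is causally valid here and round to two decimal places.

Traffic source satisfies the back-door criterion: it is not a descendant of the variant, and it blocks the spurious path from variant to outcome. Adjusting for it (i.e., using the within-traffic source rates) gives the causal effect.
Adjusting over the population distribution of traffic source: 0.400·(0.583−0.442) + 0.600·(0.123−0.033) = +0.110.

+0.11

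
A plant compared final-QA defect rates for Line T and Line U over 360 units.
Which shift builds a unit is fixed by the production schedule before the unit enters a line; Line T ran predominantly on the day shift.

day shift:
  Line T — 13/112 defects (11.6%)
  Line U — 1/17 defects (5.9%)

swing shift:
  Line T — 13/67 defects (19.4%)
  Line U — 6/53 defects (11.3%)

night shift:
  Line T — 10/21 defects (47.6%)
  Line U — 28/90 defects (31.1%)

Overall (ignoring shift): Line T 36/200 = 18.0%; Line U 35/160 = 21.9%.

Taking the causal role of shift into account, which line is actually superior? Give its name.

Line U is lower inside every shift stratum but Line T is lower in aggregate. Whether to stratify depends on how shift relates to the line.
Shift is set before the line has any effect — it is not caused by the line — and it independently drives the outcome. That makes it a confounder, so the causal comparison is within shift levels.
Within each level — day shift: 11.6% vs 5.9%; swing shift: 19.4% vs 11.3%; night shift: 47.6% vs 31.1% — Line U is lower every time.

Line U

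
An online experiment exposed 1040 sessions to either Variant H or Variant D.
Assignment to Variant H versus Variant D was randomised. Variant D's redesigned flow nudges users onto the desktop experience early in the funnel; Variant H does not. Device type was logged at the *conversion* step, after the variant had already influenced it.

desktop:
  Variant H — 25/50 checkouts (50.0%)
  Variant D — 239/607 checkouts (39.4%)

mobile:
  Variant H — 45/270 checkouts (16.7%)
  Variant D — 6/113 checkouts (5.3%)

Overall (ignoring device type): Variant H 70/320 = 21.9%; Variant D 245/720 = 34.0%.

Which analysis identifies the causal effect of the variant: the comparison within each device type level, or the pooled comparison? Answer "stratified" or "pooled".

The stratified and pooled comparisons disagree (Variant H wins within each device type; Variant D wins overall), so the answer turns on the causal role of device type.
Device type is recorded after the variant and is itself shifted by it — it sits on the causal path from variant to outcome. Conditioning on a mediator would strip out part of the effect we want; the pooled comparison gives the total causal effect.
Pooled: Variant H 21.9% vs Variant D 34.0%; Variant D is higher overall.

pooled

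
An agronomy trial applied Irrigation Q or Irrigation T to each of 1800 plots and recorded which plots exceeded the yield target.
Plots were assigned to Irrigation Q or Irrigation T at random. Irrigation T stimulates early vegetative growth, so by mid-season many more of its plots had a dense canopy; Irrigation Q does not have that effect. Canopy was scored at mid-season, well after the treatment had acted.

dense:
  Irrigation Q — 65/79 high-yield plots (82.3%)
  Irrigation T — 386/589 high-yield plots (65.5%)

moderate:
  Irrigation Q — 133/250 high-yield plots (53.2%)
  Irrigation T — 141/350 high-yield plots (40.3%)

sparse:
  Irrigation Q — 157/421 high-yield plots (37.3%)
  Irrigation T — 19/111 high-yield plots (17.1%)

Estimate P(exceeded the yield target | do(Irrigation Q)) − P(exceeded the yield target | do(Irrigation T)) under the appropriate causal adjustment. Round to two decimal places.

-0.05

Within every mid-season canopy level Irrigation Q has the higher rate, yet pooled Irrigation T does — Simpson's reversal.
Stratifying would compare irrigations among plots the irrigations themselves sorted into mid-season canopy groups — a form of selection on an intermediate. The unconditioned pooled rates give the total causal effect.
The causal difference is the pooled difference: 0.473 − 0.520 = -0.047.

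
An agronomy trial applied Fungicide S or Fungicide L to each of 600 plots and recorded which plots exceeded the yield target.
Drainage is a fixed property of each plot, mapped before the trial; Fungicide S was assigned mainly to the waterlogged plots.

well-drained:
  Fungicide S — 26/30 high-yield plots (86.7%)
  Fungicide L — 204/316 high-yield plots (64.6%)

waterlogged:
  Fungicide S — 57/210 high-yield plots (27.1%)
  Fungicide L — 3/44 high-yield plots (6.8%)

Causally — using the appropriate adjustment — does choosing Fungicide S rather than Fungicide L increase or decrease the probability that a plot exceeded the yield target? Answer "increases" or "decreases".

The imbalance in field drainage arose from how plots were allocated, not from anything the fungicide did; and field drainage independently affects the outcome. The pooled gap is confounded — condition on field drainage.
Within each level — well-drained: 86.7% vs 64.6%; waterlogged: 27.1% vs 6.8% — Fungicide S is higher every time.

increases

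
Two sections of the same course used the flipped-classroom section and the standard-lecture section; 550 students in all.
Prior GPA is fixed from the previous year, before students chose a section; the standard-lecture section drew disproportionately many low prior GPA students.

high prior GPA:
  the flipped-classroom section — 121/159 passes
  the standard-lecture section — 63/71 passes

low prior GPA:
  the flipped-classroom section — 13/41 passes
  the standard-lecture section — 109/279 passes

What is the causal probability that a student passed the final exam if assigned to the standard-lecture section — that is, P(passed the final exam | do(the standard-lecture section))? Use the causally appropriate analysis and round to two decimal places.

the standard-lecture section is higher inside every prior GPA band stratum but the flipped-classroom section is higher in aggregate. Whether to stratify depends on how prior GPA band relates to the teaching method.
Nothing the teaching method does changes prior GPA band; the imbalance is an allocation artefact. With prior GPA band also predicting the outcome, the pooled figure is confounded, and the within-stratum comparison is the causal one.
Standardising the standard-lecture section to the population prior GPA band mix: 0.418·63/71 + 0.582·109/279 = 0.598.

0.60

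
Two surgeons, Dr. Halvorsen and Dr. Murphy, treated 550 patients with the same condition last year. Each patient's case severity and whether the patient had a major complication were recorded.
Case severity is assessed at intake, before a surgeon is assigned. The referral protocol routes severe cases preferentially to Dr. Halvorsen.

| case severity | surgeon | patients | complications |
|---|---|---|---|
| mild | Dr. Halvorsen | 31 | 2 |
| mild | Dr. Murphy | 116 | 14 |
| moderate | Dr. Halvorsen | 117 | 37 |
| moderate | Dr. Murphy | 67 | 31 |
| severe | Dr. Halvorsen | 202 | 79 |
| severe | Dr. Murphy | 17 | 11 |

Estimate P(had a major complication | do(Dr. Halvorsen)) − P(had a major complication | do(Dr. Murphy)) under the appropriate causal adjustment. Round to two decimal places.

The case severity-specific comparison favours Dr. Halvorsen throughout, but the pooled figures favour Dr. Murphy. The question is whether to condition on case severity.
The imbalance in case severity arose from how patients were allocated, not from anything the surgeon did; and case severity independently affects the outcome. The pooled gap is confounded — condition on case severity.
Adjusting over the population distribution of case severity: 0.267·(0.065−0.121) + 0.335·(0.316−0.463) + 0.398·(0.391−0.647) = -0.166.

-0.17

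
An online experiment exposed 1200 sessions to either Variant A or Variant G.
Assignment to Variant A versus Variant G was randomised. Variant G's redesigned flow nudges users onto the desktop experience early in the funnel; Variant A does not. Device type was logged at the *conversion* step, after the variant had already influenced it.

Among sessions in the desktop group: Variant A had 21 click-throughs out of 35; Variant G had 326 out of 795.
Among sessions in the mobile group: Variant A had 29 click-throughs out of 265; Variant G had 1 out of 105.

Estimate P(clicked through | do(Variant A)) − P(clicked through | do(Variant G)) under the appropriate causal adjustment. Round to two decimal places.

-0.20

Device type is downstream of the variant. One should not condition on a consequence of treatment, so the overall rates are the right comparison.
The causal difference is the pooled difference: 0.167 − 0.363 = -0.197.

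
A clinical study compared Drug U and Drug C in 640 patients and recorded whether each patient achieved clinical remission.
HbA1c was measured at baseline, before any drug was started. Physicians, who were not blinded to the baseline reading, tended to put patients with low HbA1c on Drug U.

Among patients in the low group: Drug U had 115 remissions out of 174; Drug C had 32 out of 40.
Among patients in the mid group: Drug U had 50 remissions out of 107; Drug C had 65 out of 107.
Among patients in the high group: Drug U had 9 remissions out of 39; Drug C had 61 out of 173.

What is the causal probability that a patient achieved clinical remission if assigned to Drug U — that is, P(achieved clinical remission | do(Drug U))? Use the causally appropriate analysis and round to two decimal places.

0.45

The HbA1c-specific comparison favours Drug C throughout, but the pooled figures favour Drug U. The question is whether to condition on HbA1c.
Since HbA1c is a pre-existing factor (not a product of the drug) and it affects the outcome on its own, it is a confounder. The stratified rates, not the pooled rate, identify the causal effect.
Standardising Drug U to the population HbA1c mix: 0.334·115/174 + 0.334·50/107 + 0.331·9/39 = 0.454.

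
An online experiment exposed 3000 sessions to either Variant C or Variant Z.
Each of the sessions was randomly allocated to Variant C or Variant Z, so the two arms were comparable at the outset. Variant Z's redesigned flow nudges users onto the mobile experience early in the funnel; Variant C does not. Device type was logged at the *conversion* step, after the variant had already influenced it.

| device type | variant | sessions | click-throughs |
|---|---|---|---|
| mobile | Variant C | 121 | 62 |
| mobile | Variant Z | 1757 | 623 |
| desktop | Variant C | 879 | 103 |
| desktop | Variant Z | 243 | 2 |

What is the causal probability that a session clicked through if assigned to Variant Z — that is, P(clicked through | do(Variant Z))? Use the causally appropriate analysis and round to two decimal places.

0.31

Variant C is higher inside every device type stratum but Variant Z is higher in aggregate. Whether to stratify depends on how device type relates to the variant.
Stratifying would compare variants among sessions the variants themselves sorted into device type groups — a form of selection on an intermediate. The unconditioned pooled rates give the total causal effect.
So P(outcome | do(Variant Z)) is just the pooled rate for Variant Z: 625/2000 = 0.312.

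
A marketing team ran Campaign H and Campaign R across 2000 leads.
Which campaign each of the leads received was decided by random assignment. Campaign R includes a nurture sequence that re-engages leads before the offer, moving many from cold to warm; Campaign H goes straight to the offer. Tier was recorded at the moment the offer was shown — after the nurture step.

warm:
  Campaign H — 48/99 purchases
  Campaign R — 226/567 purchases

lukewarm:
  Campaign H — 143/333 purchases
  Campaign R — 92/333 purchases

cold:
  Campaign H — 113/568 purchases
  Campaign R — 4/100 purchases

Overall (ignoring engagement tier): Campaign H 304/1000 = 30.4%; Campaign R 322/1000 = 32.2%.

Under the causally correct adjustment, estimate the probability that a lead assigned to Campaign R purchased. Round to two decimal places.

0.32

Because the campaign influences engagement tier, engagement tier is a post-treatment mediator, not a confounder. Stratifying on it would bias the estimate; the causal effect is the crude pooled difference.
So P(outcome | do(Campaign R)) is just the pooled rate for Campaign R: 322/1000 = 0.322.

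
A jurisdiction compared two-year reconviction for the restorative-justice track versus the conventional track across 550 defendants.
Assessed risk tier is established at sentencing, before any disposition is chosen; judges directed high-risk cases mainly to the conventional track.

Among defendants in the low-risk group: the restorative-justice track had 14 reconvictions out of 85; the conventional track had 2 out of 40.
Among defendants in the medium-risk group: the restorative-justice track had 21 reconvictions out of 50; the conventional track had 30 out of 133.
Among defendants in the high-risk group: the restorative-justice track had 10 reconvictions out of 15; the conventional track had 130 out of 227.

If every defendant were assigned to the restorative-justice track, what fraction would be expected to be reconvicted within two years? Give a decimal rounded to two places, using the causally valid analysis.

0.47

The imbalance in assessed risk tier arose from how defendants were allocated, not from anything the disposition did; and assessed risk tier independently affects the outcome. The pooled gap is confounded — condition on assessed risk tier.
Standardising the restorative-justice track to the population assessed risk tier mix: 0.227·14/85 + 0.333·21/50 + 0.440·10/15 = 0.471.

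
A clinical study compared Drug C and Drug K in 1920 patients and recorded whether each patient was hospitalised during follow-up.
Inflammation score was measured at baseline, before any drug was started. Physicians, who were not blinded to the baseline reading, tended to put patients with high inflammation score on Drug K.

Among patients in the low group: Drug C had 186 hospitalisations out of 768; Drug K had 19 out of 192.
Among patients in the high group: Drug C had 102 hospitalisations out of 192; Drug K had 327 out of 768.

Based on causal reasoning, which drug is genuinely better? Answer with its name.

The inflammation score-specific comparison favours Drug K throughout, but the pooled figures favour Drug C. The question is whether to condition on inflammation score.
Since inflammation score is a pre-existing factor (not a product of the drug) and it affects the outcome on its own, it is a confounder. The stratified rates, not the pooled rate, identify the causal effect.
Within each level — low: 24.2% vs 9.9%; high: 53.1% vs 42.6% — Drug K is lower every time.

Drug K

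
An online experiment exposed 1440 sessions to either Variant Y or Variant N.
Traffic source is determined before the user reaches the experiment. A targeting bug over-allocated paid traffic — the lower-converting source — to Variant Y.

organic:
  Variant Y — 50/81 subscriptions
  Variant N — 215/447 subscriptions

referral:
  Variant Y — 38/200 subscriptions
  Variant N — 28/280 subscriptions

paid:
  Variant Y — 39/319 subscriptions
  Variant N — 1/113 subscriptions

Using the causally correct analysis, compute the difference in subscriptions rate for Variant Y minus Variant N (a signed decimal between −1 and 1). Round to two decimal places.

+0.11

The stratified and pooled comparisons disagree (Variant Y wins within each traffic source; Variant N wins overall), so the answer turns on the causal role of traffic source.
Traffic source is set before the variant has any effect — it is not caused by the variant — and it independently drives the outcome. That makes it a confounder, so the causal comparison is within traffic source levels.
Adjusting over the population distribution of traffic source: 0.367·(0.617−0.481) + 0.333·(0.190−0.100) + 0.300·(0.122−0.009) = +0.114.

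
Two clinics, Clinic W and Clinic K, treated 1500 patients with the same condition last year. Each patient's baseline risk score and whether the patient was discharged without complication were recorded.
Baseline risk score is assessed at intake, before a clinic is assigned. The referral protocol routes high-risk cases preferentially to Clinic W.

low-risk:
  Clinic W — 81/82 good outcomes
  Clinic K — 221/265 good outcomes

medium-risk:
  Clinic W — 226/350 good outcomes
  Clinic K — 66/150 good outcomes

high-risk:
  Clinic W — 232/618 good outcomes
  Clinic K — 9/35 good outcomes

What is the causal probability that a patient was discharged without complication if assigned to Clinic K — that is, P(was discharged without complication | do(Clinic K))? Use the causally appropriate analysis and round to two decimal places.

Since baseline risk score is a pre-existing factor (not a product of the clinic) and it affects the outcome on its own, it is a confounder. The stratified rates, not the pooled rate, identify the causal effect.
Standardising Clinic K to the population baseline risk score mix: 0.231·221/265 + 0.333·66/150 + 0.435·9/35 = 0.452.

0.45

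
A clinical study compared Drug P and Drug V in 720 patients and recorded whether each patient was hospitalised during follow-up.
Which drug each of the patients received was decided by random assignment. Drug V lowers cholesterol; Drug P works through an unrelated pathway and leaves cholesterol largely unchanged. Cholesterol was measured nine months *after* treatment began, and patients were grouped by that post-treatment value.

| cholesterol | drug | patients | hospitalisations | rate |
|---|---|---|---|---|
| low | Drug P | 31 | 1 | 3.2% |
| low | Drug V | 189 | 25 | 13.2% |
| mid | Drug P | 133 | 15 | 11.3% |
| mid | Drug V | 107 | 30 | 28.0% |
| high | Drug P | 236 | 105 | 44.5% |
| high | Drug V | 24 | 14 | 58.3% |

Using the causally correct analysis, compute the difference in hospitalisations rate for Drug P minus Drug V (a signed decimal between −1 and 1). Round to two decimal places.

+0.09

Cholesterol here is a post-treatment variable shaped by the drug; conditioning on it would introduce bias rather than remove it. The overall comparison is the causal one.
The causal difference is the pooled difference: 0.302 − 0.216 = +0.087.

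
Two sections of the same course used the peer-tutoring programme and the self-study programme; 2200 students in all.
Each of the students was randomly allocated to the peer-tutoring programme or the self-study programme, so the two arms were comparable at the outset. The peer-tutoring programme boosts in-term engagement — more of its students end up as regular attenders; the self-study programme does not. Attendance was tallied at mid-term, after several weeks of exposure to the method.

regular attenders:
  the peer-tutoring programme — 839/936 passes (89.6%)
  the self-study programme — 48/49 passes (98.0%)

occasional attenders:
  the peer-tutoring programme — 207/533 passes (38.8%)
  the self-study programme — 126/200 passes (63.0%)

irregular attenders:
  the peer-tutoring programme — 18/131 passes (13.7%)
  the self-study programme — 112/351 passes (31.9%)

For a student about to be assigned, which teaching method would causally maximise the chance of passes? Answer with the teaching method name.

The stratified and pooled comparisons disagree (the self-study programme wins within each mid-term attendance; the peer-tutoring programme wins overall), so the answer turns on the causal role of mid-term attendance.
Mid-term attendance lies on the pathway teaching method → mid-term attendance → outcome, so adjusting for it blocks the indirect effect. For the total causal effect of teaching method, use the unadjusted pooled rates.
Pooled: the peer-tutoring programme 66.5% vs the self-study programme 47.7%; the peer-tutoring programme is higher overall.

the peer-tutoring programme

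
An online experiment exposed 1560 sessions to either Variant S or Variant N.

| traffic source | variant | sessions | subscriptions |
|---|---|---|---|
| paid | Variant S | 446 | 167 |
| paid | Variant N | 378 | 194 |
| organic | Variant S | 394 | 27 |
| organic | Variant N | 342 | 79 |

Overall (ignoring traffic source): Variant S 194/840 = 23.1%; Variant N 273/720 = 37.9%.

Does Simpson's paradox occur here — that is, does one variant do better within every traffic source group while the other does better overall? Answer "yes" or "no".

no

Within each traffic source level (paid 37.4% vs 51.3%; organic 6.9% vs 23.1%), Variant N has the higher rate every time. Pooled: 23.1% vs 37.9% — Variant N has the higher rate overall. They agree.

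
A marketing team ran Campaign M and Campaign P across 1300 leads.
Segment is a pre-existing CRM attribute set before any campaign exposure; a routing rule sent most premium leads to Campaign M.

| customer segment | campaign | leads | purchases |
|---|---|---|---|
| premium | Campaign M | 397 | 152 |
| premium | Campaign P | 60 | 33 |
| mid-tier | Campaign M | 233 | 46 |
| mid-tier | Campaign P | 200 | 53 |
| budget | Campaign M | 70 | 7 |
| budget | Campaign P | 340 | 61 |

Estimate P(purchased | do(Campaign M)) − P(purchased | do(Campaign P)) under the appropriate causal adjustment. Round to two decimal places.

Here customer segment is a common cause — it drives both which campaign a case falls under and the outcome. The crude comparison mixes populations; the stratum-specific rates are the causally relevant ones.
Adjusting over the population distribution of customer segment: 0.352·(0.383−0.550) + 0.333·(0.197−0.265) + 0.315·(0.100−0.179) = -0.106.

-0.11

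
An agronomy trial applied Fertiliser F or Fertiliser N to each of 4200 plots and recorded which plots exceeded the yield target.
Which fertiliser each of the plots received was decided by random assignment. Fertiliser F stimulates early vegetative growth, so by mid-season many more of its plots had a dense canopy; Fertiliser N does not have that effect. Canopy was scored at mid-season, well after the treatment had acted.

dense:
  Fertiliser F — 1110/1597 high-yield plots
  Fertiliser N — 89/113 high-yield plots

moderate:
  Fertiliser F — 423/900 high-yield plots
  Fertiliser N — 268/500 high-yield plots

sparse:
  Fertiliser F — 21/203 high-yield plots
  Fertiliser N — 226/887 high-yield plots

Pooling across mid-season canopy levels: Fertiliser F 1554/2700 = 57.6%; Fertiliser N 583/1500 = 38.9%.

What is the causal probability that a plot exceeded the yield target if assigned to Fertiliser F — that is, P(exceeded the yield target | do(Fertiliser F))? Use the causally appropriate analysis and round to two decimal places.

0.58

Stratifying would compare fertilisers among plots the fertilisers themselves sorted into mid-season canopy groups — a form of selection on an intermediate. The unconditioned pooled rates give the total causal effect.
So P(outcome | do(Fertiliser F)) is just the pooled rate for Fertiliser F: 1554/2700 = 0.576.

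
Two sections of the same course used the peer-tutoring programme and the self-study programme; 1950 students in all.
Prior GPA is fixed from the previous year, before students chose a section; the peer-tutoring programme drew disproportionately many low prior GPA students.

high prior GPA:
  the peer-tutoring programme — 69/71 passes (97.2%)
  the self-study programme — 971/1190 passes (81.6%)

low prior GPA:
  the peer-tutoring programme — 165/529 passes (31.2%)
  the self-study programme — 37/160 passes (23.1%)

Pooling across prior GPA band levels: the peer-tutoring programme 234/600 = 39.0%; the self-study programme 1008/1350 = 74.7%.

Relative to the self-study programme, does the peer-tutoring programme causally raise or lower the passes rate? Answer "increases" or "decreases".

Prior GPA band satisfies the back-door criterion: it is not a descendant of the teaching method, and it blocks the spurious path from teaching method to outcome. Adjusting for it (i.e., using the within-prior GPA band rates) gives the causal effect.
Within each level — high prior GPA: 97.2% vs 81.6%; low prior GPA: 31.2% vs 23.1% — the peer-tutoring programme is higher every time.

increases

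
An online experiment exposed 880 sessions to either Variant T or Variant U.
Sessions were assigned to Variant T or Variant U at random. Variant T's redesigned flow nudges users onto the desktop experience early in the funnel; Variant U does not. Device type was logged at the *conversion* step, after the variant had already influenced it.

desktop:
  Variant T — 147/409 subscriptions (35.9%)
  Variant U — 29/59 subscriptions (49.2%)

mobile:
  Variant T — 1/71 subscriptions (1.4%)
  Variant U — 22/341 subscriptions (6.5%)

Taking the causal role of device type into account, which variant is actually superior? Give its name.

Device type lies on the pathway variant → device type → outcome, so adjusting for it blocks the indirect effect. For the total causal effect of variant, use the unadjusted pooled rates.
Pooled: Variant T 30.8% vs Variant U 12.8%; Variant T is higher overall.

Variant T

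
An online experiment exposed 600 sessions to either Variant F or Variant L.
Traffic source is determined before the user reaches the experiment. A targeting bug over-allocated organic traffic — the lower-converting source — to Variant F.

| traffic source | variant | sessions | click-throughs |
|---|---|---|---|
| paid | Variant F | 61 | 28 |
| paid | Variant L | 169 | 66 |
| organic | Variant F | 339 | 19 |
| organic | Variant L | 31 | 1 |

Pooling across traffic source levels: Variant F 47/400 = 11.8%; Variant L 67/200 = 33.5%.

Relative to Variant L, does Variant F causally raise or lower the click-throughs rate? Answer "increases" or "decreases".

Variant F is higher inside every traffic source stratum but Variant L is higher in aggregate. Whether to stratify depends on how traffic source relates to the variant.
Traffic source is set before the variant has any effect — it is not caused by the variant — and it independently drives the outcome. That makes it a confounder, so the causal comparison is within traffic source levels.
Within each level — paid: 45.9% vs 39.1%; organic: 5.6% vs 3.2% — Variant F is higher every time.

increases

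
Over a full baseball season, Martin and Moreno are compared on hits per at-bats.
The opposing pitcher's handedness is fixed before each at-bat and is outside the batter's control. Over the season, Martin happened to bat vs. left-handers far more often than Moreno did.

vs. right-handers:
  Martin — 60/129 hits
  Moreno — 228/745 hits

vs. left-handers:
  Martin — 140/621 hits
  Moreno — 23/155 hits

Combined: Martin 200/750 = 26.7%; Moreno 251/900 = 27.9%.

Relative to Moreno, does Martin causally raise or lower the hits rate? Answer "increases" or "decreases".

increases

The imbalance in pitcher handedness arose from how at-bats were allocated, not from anything the player did; and pitcher handedness independently affects the outcome. The pooled gap is confounded — condition on pitcher handedness.
Within each level — vs. right-handers: 46.5% vs 30.6%; vs. left-handers: 22.5% vs 14.8% — Martin is higher every time.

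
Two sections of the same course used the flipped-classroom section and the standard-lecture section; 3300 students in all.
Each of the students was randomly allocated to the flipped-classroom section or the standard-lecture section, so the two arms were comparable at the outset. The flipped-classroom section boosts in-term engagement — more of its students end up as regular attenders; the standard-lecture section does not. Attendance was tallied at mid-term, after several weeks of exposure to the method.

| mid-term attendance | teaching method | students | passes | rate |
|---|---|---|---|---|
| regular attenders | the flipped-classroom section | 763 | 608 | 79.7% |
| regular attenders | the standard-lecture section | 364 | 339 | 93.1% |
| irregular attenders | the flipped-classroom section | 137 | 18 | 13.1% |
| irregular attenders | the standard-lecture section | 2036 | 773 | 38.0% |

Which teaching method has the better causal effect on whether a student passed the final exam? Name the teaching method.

the flipped-classroom section

Mid-term attendance here is a post-treatment variable shaped by the teaching method; conditioning on it would introduce bias rather than remove it. The overall comparison is the causal one.
Pooled: the flipped-classroom section 69.6% vs the standard-lecture section 46.3%; the flipped-classroom section is higher overall.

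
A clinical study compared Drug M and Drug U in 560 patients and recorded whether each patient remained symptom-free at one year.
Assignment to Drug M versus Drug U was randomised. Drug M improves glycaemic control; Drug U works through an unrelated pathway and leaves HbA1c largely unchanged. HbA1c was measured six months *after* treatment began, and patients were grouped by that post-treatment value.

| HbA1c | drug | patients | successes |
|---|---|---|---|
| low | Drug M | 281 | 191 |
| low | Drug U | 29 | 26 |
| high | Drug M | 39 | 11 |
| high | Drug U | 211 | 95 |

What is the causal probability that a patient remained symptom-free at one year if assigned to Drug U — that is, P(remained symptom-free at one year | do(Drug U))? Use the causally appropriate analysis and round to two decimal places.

0.50

Drug U is higher inside every HbA1c stratum but Drug M is higher in aggregate. Whether to stratify depends on how HbA1c relates to the drug.
Because the drug influences HbA1c, HbA1c is a post-treatment mediator, not a confounder. Stratifying on it would bias the estimate; the causal effect is the crude pooled difference.
So P(outcome | do(Drug U)) is just the pooled rate for Drug U: 121/240 = 0.504.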